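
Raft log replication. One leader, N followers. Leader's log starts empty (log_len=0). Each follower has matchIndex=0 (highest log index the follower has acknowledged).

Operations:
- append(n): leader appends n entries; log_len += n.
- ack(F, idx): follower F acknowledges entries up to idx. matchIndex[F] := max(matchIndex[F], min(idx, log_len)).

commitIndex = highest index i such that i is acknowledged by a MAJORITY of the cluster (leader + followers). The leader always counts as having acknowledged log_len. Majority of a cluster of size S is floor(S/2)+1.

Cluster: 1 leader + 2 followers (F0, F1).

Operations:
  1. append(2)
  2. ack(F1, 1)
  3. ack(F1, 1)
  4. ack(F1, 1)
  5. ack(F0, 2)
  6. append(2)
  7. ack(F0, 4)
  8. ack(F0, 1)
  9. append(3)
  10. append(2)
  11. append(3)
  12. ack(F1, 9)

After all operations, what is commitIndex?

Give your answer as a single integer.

Op 1: append 2 -> log_len=2
Op 2: F1 acks idx 1 -> match: F0=0 F1=1; commitIndex=1
Op 3: F1 acks idx 1 -> match: F0=0 F1=1; commitIndex=1
Op 4: F1 acks idx 1 -> match: F0=0 F1=1; commitIndex=1
Op 5: F0 acks idx 2 -> match: F0=2 F1=1; commitIndex=2
Op 6: append 2 -> log_len=4
Op 7: F0 acks idx 4 -> match: F0=4 F1=1; commitIndex=4
Op 8: F0 acks idx 1 -> match: F0=4 F1=1; commitIndex=4
Op 9: append 3 -> log_len=7
Op 10: append 2 -> log_len=9
Op 11: append 3 -> log_len=12
Op 12: F1 acks idx 9 -> match: F0=4 F1=9; commitIndex=9

Answer: 9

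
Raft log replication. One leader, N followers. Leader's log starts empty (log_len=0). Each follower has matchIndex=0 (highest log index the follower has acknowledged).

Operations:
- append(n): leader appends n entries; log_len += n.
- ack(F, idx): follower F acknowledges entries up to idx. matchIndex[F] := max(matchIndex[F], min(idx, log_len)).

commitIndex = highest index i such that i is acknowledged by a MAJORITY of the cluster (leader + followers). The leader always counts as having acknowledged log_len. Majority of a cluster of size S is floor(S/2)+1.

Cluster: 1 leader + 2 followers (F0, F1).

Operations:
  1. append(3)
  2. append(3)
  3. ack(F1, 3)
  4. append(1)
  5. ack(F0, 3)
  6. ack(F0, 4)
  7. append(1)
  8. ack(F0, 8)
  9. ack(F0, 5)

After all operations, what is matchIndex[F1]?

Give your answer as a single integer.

Answer: 3

Derivation:
Op 1: append 3 -> log_len=3
Op 2: append 3 -> log_len=6
Op 3: F1 acks idx 3 -> match: F0=0 F1=3; commitIndex=3
Op 4: append 1 -> log_len=7
Op 5: F0 acks idx 3 -> match: F0=3 F1=3; commitIndex=3
Op 6: F0 acks idx 4 -> match: F0=4 F1=3; commitIndex=4
Op 7: append 1 -> log_len=8
Op 8: F0 acks idx 8 -> match: F0=8 F1=3; commitIndex=8
Op 9: F0 acks idx 5 -> match: F0=8 F1=3; commitIndex=8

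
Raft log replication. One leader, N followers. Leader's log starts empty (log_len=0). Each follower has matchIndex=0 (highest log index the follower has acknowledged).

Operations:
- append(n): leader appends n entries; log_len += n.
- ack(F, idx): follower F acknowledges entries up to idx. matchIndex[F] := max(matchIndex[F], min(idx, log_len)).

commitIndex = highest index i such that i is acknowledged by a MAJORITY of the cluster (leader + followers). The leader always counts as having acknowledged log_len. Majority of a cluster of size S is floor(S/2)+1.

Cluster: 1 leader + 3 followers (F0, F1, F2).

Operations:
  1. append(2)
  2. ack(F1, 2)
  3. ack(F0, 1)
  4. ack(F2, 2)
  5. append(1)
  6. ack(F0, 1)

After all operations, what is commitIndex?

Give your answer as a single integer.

Op 1: append 2 -> log_len=2
Op 2: F1 acks idx 2 -> match: F0=0 F1=2 F2=0; commitIndex=0
Op 3: F0 acks idx 1 -> match: F0=1 F1=2 F2=0; commitIndex=1
Op 4: F2 acks idx 2 -> match: F0=1 F1=2 F2=2; commitIndex=2
Op 5: append 1 -> log_len=3
Op 6: F0 acks idx 1 -> match: F0=1 F1=2 F2=2; commitIndex=2

Answer: 2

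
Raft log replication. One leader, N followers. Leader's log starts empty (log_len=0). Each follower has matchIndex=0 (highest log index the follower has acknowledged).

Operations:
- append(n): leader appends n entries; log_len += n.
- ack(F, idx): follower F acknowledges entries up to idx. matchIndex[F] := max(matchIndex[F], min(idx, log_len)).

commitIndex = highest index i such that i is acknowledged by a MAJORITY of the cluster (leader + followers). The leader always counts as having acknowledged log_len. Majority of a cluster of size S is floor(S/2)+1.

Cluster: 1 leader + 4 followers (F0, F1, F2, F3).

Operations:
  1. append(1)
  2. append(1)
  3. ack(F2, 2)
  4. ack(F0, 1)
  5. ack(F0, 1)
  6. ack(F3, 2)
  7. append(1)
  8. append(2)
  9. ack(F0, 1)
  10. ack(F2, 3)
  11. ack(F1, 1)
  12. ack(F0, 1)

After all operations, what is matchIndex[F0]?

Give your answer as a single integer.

Answer: 1

Derivation:
Op 1: append 1 -> log_len=1
Op 2: append 1 -> log_len=2
Op 3: F2 acks idx 2 -> match: F0=0 F1=0 F2=2 F3=0; commitIndex=0
Op 4: F0 acks idx 1 -> match: F0=1 F1=0 F2=2 F3=0; commitIndex=1
Op 5: F0 acks idx 1 -> match: F0=1 F1=0 F2=2 F3=0; commitIndex=1
Op 6: F3 acks idx 2 -> match: F0=1 F1=0 F2=2 F3=2; commitIndex=2
Op 7: append 1 -> log_len=3
Op 8: append 2 -> log_len=5
Op 9: F0 acks idx 1 -> match: F0=1 F1=0 F2=2 F3=2; commitIndex=2
Op 10: F2 acks idx 3 -> match: F0=1 F1=0 F2=3 F3=2; commitIndex=2
Op 11: F1 acks idx 1 -> match: F0=1 F1=1 F2=3 F3=2; commitIndex=2
Op 12: F0 acks idx 1 -> match: F0=1 F1=1 F2=3 F3=2; commitIndex=2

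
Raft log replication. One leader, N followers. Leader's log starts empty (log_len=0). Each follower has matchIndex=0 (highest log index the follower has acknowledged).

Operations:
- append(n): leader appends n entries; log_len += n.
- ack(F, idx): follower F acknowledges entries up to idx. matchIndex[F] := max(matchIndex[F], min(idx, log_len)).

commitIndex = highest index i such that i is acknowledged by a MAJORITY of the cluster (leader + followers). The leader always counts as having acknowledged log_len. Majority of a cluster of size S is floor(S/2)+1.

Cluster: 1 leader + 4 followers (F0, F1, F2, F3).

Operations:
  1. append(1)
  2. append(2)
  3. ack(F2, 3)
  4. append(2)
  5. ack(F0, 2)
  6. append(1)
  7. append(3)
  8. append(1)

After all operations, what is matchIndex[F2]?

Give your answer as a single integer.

Op 1: append 1 -> log_len=1
Op 2: append 2 -> log_len=3
Op 3: F2 acks idx 3 -> match: F0=0 F1=0 F2=3 F3=0; commitIndex=0
Op 4: append 2 -> log_len=5
Op 5: F0 acks idx 2 -> match: F0=2 F1=0 F2=3 F3=0; commitIndex=2
Op 6: append 1 -> log_len=6
Op 7: append 3 -> log_len=9
Op 8: append 1 -> log_len=10

Answer: 3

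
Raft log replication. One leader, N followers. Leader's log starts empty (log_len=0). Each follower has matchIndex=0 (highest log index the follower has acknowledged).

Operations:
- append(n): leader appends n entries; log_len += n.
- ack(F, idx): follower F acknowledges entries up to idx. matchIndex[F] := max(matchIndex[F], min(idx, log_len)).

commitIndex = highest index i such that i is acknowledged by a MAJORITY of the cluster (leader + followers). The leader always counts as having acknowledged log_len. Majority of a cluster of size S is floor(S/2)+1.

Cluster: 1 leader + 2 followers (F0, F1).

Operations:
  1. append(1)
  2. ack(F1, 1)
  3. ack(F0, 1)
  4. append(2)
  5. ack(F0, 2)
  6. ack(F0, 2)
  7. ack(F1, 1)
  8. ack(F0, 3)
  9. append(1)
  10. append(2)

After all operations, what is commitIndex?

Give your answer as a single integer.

Op 1: append 1 -> log_len=1
Op 2: F1 acks idx 1 -> match: F0=0 F1=1; commitIndex=1
Op 3: F0 acks idx 1 -> match: F0=1 F1=1; commitIndex=1
Op 4: append 2 -> log_len=3
Op 5: F0 acks idx 2 -> match: F0=2 F1=1; commitIndex=2
Op 6: F0 acks idx 2 -> match: F0=2 F1=1; commitIndex=2
Op 7: F1 acks idx 1 -> match: F0=2 F1=1; commitIndex=2
Op 8: F0 acks idx 3 -> match: F0=3 F1=1; commitIndex=3
Op 9: append 1 -> log_len=4
Op 10: append 2 -> log_len=6

Answer: 3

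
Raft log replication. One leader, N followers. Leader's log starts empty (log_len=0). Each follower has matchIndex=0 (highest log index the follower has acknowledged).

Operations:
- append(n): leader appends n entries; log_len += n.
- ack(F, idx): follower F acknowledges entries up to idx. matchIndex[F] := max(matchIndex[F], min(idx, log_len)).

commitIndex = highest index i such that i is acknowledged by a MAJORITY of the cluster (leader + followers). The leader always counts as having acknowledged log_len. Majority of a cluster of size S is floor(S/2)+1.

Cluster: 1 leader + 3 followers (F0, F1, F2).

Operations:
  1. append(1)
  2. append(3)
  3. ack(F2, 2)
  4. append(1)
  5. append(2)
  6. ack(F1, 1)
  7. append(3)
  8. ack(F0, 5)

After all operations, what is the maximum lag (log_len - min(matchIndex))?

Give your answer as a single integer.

Op 1: append 1 -> log_len=1
Op 2: append 3 -> log_len=4
Op 3: F2 acks idx 2 -> match: F0=0 F1=0 F2=2; commitIndex=0
Op 4: append 1 -> log_len=5
Op 5: append 2 -> log_len=7
Op 6: F1 acks idx 1 -> match: F0=0 F1=1 F2=2; commitIndex=1
Op 7: append 3 -> log_len=10
Op 8: F0 acks idx 5 -> match: F0=5 F1=1 F2=2; commitIndex=2

Answer: 9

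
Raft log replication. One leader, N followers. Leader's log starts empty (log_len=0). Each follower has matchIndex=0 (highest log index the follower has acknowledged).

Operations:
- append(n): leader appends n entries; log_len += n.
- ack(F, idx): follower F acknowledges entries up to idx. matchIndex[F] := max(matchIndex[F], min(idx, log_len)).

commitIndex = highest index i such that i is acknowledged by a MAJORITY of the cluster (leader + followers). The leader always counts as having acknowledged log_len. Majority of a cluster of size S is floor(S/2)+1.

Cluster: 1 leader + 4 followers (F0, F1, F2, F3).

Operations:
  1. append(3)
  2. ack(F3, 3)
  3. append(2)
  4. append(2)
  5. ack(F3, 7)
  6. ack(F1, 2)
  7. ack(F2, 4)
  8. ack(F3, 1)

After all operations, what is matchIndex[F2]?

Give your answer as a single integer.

Answer: 4

Derivation:
Op 1: append 3 -> log_len=3
Op 2: F3 acks idx 3 -> match: F0=0 F1=0 F2=0 F3=3; commitIndex=0
Op 3: append 2 -> log_len=5
Op 4: append 2 -> log_len=7
Op 5: F3 acks idx 7 -> match: F0=0 F1=0 F2=0 F3=7; commitIndex=0
Op 6: F1 acks idx 2 -> match: F0=0 F1=2 F2=0 F3=7; commitIndex=2
Op 7: F2 acks idx 4 -> match: F0=0 F1=2 F2=4 F3=7; commitIndex=4
Op 8: F3 acks idx 1 -> match: F0=0 F1=2 F2=4 F3=7; commitIndex=4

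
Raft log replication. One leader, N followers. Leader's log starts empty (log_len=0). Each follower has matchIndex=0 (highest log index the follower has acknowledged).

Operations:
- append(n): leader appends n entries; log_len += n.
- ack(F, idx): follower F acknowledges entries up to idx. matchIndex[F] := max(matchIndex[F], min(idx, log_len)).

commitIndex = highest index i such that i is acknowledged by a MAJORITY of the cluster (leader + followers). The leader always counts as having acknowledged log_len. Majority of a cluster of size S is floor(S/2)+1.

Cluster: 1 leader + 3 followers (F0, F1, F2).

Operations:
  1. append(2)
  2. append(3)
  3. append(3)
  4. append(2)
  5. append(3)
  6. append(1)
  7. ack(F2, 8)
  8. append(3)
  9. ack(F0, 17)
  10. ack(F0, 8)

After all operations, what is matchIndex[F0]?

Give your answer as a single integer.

Op 1: append 2 -> log_len=2
Op 2: append 3 -> log_len=5
Op 3: append 3 -> log_len=8
Op 4: append 2 -> log_len=10
Op 5: append 3 -> log_len=13
Op 6: append 1 -> log_len=14
Op 7: F2 acks idx 8 -> match: F0=0 F1=0 F2=8; commitIndex=0
Op 8: append 3 -> log_len=17
Op 9: F0 acks idx 17 -> match: F0=17 F1=0 F2=8; commitIndex=8
Op 10: F0 acks idx 8 -> match: F0=17 F1=0 F2=8; commitIndex=8

Answer: 17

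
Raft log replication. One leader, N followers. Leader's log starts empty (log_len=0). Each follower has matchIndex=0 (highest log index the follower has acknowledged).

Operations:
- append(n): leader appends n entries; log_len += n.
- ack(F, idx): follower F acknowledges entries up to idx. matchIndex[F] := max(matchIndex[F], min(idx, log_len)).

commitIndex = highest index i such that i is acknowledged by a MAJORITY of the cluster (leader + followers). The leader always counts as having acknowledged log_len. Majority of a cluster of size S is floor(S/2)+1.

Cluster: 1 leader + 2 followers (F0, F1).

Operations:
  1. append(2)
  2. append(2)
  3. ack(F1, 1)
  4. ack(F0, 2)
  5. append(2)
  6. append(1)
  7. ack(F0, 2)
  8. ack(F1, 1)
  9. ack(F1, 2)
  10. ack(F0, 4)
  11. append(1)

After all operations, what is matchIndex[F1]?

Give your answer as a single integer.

Answer: 2

Derivation:
Op 1: append 2 -> log_len=2
Op 2: append 2 -> log_len=4
Op 3: F1 acks idx 1 -> match: F0=0 F1=1; commitIndex=1
Op 4: F0 acks idx 2 -> match: F0=2 F1=1; commitIndex=2
Op 5: append 2 -> log_len=6
Op 6: append 1 -> log_len=7
Op 7: F0 acks idx 2 -> match: F0=2 F1=1; commitIndex=2
Op 8: F1 acks idx 1 -> match: F0=2 F1=1; commitIndex=2
Op 9: F1 acks idx 2 -> match: F0=2 F1=2; commitIndex=2
Op 10: F0 acks idx 4 -> match: F0=4 F1=2; commitIndex=4
Op 11: append 1 -> log_len=8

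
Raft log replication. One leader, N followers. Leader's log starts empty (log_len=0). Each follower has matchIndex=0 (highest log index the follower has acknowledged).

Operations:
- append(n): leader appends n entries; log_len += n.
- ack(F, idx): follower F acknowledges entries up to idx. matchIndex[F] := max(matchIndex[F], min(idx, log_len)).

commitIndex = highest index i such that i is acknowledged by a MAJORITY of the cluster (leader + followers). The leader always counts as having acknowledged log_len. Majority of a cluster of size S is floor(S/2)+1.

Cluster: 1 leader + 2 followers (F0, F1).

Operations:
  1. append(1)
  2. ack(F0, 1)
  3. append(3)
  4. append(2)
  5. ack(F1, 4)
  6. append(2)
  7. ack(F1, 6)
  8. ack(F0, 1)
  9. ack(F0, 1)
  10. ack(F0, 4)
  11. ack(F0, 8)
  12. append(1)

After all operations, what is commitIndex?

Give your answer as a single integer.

Op 1: append 1 -> log_len=1
Op 2: F0 acks idx 1 -> match: F0=1 F1=0; commitIndex=1
Op 3: append 3 -> log_len=4
Op 4: append 2 -> log_len=6
Op 5: F1 acks idx 4 -> match: F0=1 F1=4; commitIndex=4
Op 6: append 2 -> log_len=8
Op 7: F1 acks idx 6 -> match: F0=1 F1=6; commitIndex=6
Op 8: F0 acks idx 1 -> match: F0=1 F1=6; commitIndex=6
Op 9: F0 acks idx 1 -> match: F0=1 F1=6; commitIndex=6
Op 10: F0 acks idx 4 -> match: F0=4 F1=6; commitIndex=6
Op 11: F0 acks idx 8 -> match: F0=8 F1=6; commitIndex=8
Op 12: append 1 -> log_len=9

Answer: 8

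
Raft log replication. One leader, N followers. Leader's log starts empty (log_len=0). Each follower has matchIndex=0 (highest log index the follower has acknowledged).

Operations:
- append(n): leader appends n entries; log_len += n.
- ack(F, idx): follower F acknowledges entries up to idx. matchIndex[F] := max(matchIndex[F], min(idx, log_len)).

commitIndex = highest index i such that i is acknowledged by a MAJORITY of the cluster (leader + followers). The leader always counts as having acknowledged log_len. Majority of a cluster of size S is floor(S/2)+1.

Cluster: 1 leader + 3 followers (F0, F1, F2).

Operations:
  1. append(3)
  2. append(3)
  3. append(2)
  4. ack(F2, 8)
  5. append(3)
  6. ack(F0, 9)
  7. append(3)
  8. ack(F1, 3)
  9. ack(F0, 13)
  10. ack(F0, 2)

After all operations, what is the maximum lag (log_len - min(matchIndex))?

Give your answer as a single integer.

Op 1: append 3 -> log_len=3
Op 2: append 3 -> log_len=6
Op 3: append 2 -> log_len=8
Op 4: F2 acks idx 8 -> match: F0=0 F1=0 F2=8; commitIndex=0
Op 5: append 3 -> log_len=11
Op 6: F0 acks idx 9 -> match: F0=9 F1=0 F2=8; commitIndex=8
Op 7: append 3 -> log_len=14
Op 8: F1 acks idx 3 -> match: F0=9 F1=3 F2=8; commitIndex=8
Op 9: F0 acks idx 13 -> match: F0=13 F1=3 F2=8; commitIndex=8
Op 10: F0 acks idx 2 -> match: F0=13 F1=3 F2=8; commitIndex=8

Answer: 11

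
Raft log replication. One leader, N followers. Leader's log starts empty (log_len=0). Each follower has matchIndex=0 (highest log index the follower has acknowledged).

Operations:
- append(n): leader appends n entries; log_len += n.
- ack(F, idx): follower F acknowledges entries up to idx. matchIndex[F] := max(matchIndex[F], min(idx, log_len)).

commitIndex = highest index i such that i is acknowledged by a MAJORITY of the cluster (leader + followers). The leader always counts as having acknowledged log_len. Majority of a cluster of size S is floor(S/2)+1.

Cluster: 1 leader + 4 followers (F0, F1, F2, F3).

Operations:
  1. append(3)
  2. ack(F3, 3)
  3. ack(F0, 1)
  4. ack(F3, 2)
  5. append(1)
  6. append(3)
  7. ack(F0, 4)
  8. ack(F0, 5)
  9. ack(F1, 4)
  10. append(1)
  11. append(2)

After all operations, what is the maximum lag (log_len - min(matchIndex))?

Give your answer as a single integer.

Answer: 10

Derivation:
Op 1: append 3 -> log_len=3
Op 2: F3 acks idx 3 -> match: F0=0 F1=0 F2=0 F3=3; commitIndex=0
Op 3: F0 acks idx 1 -> match: F0=1 F1=0 F2=0 F3=3; commitIndex=1
Op 4: F3 acks idx 2 -> match: F0=1 F1=0 F2=0 F3=3; commitIndex=1
Op 5: append 1 -> log_len=4
Op 6: append 3 -> log_len=7
Op 7: F0 acks idx 4 -> match: F0=4 F1=0 F2=0 F3=3; commitIndex=3
Op 8: F0 acks idx 5 -> match: F0=5 F1=0 F2=0 F3=3; commitIndex=3
Op 9: F1 acks idx 4 -> match: F0=5 F1=4 F2=0 F3=3; commitIndex=4
Op 10: append 1 -> log_len=8
Op 11: append 2 -> log_len=10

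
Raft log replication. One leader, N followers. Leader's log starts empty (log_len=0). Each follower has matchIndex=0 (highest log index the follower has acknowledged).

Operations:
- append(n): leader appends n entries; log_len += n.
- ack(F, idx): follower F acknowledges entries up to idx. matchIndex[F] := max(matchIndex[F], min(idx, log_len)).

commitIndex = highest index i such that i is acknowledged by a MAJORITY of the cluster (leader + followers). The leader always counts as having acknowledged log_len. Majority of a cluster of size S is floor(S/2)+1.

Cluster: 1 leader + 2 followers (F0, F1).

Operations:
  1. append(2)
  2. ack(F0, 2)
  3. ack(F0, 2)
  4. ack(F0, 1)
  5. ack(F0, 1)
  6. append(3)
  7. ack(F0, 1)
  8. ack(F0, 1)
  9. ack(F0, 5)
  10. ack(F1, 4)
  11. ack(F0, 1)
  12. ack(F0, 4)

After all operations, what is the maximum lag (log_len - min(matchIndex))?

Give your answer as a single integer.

Op 1: append 2 -> log_len=2
Op 2: F0 acks idx 2 -> match: F0=2 F1=0; commitIndex=2
Op 3: F0 acks idx 2 -> match: F0=2 F1=0; commitIndex=2
Op 4: F0 acks idx 1 -> match: F0=2 F1=0; commitIndex=2
Op 5: F0 acks idx 1 -> match: F0=2 F1=0; commitIndex=2
Op 6: append 3 -> log_len=5
Op 7: F0 acks idx 1 -> match: F0=2 F1=0; commitIndex=2
Op 8: F0 acks idx 1 -> match: F0=2 F1=0; commitIndex=2
Op 9: F0 acks idx 5 -> match: F0=5 F1=0; commitIndex=5
Op 10: F1 acks idx 4 -> match: F0=5 F1=4; commitIndex=5
Op 11: F0 acks idx 1 -> match: F0=5 F1=4; commitIndex=5
Op 12: F0 acks idx 4 -> match: F0=5 F1=4; commitIndex=5

Answer: 1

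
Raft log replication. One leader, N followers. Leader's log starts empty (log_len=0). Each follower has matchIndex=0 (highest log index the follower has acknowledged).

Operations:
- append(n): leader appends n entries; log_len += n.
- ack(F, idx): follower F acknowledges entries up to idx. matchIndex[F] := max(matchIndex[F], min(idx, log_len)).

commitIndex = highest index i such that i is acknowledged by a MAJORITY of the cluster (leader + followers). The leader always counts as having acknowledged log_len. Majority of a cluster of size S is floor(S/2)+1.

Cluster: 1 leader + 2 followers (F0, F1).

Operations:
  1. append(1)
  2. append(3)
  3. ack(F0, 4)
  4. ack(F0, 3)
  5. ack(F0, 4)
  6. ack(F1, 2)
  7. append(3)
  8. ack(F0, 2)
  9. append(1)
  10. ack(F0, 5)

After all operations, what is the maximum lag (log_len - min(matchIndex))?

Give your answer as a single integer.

Op 1: append 1 -> log_len=1
Op 2: append 3 -> log_len=4
Op 3: F0 acks idx 4 -> match: F0=4 F1=0; commitIndex=4
Op 4: F0 acks idx 3 -> match: F0=4 F1=0; commitIndex=4
Op 5: F0 acks idx 4 -> match: F0=4 F1=0; commitIndex=4
Op 6: F1 acks idx 2 -> match: F0=4 F1=2; commitIndex=4
Op 7: append 3 -> log_len=7
Op 8: F0 acks idx 2 -> match: F0=4 F1=2; commitIndex=4
Op 9: append 1 -> log_len=8
Op 10: F0 acks idx 5 -> match: F0=5 F1=2; commitIndex=5

Answer: 6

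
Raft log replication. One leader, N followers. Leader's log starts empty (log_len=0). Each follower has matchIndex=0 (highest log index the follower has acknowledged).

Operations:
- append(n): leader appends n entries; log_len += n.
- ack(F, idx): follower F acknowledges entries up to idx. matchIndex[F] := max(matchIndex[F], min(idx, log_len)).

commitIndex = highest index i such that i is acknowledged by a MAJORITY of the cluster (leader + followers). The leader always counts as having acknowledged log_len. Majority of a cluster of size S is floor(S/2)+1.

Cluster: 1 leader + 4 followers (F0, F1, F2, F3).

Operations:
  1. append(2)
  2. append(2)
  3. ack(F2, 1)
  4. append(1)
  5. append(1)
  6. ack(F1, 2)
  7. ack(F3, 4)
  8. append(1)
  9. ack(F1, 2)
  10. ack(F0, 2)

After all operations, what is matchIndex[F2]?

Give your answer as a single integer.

Answer: 1

Derivation:
Op 1: append 2 -> log_len=2
Op 2: append 2 -> log_len=4
Op 3: F2 acks idx 1 -> match: F0=0 F1=0 F2=1 F3=0; commitIndex=0
Op 4: append 1 -> log_len=5
Op 5: append 1 -> log_len=6
Op 6: F1 acks idx 2 -> match: F0=0 F1=2 F2=1 F3=0; commitIndex=1
Op 7: F3 acks idx 4 -> match: F0=0 F1=2 F2=1 F3=4; commitIndex=2
Op 8: append 1 -> log_len=7
Op 9: F1 acks idx 2 -> match: F0=0 F1=2 F2=1 F3=4; commitIndex=2
Op 10: F0 acks idx 2 -> match: F0=2 F1=2 F2=1 F3=4; commitIndex=2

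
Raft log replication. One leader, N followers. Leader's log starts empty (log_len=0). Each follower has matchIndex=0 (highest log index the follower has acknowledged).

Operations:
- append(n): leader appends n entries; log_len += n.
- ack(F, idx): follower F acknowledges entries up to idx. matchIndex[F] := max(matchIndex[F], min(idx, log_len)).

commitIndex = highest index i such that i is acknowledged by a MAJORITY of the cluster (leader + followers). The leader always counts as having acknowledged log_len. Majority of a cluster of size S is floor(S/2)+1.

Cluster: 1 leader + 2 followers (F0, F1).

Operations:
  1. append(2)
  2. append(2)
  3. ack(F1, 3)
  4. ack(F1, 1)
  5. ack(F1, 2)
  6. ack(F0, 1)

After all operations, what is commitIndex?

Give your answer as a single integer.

Answer: 3

Derivation:
Op 1: append 2 -> log_len=2
Op 2: append 2 -> log_len=4
Op 3: F1 acks idx 3 -> match: F0=0 F1=3; commitIndex=3
Op 4: F1 acks idx 1 -> match: F0=0 F1=3; commitIndex=3
Op 5: F1 acks idx 2 -> match: F0=0 F1=3; commitIndex=3
Op 6: F0 acks idx 1 -> match: F0=1 F1=3; commitIndex=3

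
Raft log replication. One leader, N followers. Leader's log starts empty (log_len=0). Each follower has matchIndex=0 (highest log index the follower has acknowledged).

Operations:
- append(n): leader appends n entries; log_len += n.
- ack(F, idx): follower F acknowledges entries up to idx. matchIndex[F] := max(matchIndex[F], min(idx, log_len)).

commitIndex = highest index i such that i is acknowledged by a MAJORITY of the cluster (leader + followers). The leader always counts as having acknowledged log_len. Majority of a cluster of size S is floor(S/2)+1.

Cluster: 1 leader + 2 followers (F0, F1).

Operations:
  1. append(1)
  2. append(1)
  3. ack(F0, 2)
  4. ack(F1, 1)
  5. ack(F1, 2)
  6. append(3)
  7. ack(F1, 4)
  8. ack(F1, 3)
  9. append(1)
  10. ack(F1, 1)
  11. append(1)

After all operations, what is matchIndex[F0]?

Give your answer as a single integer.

Answer: 2

Derivation:
Op 1: append 1 -> log_len=1
Op 2: append 1 -> log_len=2
Op 3: F0 acks idx 2 -> match: F0=2 F1=0; commitIndex=2
Op 4: F1 acks idx 1 -> match: F0=2 F1=1; commitIndex=2
Op 5: F1 acks idx 2 -> match: F0=2 F1=2; commitIndex=2
Op 6: append 3 -> log_len=5
Op 7: F1 acks idx 4 -> match: F0=2 F1=4; commitIndex=4
Op 8: F1 acks idx 3 -> match: F0=2 F1=4; commitIndex=4
Op 9: append 1 -> log_len=6
Op 10: F1 acks idx 1 -> match: F0=2 F1=4; commitIndex=4
Op 11: append 1 -> log_len=7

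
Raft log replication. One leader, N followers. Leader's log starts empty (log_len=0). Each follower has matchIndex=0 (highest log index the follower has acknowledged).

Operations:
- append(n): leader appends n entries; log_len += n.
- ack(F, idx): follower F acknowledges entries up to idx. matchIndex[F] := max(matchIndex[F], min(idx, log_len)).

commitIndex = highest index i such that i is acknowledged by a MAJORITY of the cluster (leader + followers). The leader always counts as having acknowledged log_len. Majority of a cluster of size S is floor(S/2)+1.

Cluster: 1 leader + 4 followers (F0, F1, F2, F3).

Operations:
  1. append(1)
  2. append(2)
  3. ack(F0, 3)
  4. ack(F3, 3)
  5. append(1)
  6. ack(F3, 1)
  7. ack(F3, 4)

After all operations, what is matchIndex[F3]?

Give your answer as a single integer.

Op 1: append 1 -> log_len=1
Op 2: append 2 -> log_len=3
Op 3: F0 acks idx 3 -> match: F0=3 F1=0 F2=0 F3=0; commitIndex=0
Op 4: F3 acks idx 3 -> match: F0=3 F1=0 F2=0 F3=3; commitIndex=3
Op 5: append 1 -> log_len=4
Op 6: F3 acks idx 1 -> match: F0=3 F1=0 F2=0 F3=3; commitIndex=3
Op 7: F3 acks idx 4 -> match: F0=3 F1=0 F2=0 F3=4; commitIndex=3

Answer: 4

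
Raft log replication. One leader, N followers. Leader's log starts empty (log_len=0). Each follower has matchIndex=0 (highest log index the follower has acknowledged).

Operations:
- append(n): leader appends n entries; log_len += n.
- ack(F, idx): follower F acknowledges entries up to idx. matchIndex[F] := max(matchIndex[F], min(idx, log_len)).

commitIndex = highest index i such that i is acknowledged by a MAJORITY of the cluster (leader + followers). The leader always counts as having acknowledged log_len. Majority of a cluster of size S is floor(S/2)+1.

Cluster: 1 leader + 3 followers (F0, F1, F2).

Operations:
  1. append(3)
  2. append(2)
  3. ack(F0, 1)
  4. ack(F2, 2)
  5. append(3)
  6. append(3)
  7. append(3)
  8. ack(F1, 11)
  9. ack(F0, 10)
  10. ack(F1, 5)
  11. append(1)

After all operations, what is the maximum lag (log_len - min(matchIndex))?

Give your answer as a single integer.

Answer: 13

Derivation:
Op 1: append 3 -> log_len=3
Op 2: append 2 -> log_len=5
Op 3: F0 acks idx 1 -> match: F0=1 F1=0 F2=0; commitIndex=0
Op 4: F2 acks idx 2 -> match: F0=1 F1=0 F2=2; commitIndex=1
Op 5: append 3 -> log_len=8
Op 6: append 3 -> log_len=11
Op 7: append 3 -> log_len=14
Op 8: F1 acks idx 11 -> match: F0=1 F1=11 F2=2; commitIndex=2
Op 9: F0 acks idx 10 -> match: F0=10 F1=11 F2=2; commitIndex=10
Op 10: F1 acks idx 5 -> match: F0=10 F1=11 F2=2; commitIndex=10
Op 11: append 1 -> log_len=15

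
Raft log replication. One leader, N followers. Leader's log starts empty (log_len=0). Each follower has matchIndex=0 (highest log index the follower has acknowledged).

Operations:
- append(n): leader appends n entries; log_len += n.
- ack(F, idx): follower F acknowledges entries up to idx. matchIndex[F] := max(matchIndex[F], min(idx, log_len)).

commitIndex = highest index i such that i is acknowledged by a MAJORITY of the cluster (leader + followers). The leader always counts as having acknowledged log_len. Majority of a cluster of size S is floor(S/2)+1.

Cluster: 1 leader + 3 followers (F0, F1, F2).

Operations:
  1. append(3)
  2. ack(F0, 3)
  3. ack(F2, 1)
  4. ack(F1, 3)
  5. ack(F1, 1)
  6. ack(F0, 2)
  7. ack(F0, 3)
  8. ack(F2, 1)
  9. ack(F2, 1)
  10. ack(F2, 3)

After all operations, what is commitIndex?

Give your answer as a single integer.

Answer: 3

Derivation:
Op 1: append 3 -> log_len=3
Op 2: F0 acks idx 3 -> match: F0=3 F1=0 F2=0; commitIndex=0
Op 3: F2 acks idx 1 -> match: F0=3 F1=0 F2=1; commitIndex=1
Op 4: F1 acks idx 3 -> match: F0=3 F1=3 F2=1; commitIndex=3
Op 5: F1 acks idx 1 -> match: F0=3 F1=3 F2=1; commitIndex=3
Op 6: F0 acks idx 2 -> match: F0=3 F1=3 F2=1; commitIndex=3
Op 7: F0 acks idx 3 -> match: F0=3 F1=3 F2=1; commitIndex=3
Op 8: F2 acks idx 1 -> match: F0=3 F1=3 F2=1; commitIndex=3
Op 9: F2 acks idx 1 -> match: F0=3 F1=3 F2=1; commitIndex=3
Op 10: F2 acks idx 3 -> match: F0=3 F1=3 F2=3; commitIndex=3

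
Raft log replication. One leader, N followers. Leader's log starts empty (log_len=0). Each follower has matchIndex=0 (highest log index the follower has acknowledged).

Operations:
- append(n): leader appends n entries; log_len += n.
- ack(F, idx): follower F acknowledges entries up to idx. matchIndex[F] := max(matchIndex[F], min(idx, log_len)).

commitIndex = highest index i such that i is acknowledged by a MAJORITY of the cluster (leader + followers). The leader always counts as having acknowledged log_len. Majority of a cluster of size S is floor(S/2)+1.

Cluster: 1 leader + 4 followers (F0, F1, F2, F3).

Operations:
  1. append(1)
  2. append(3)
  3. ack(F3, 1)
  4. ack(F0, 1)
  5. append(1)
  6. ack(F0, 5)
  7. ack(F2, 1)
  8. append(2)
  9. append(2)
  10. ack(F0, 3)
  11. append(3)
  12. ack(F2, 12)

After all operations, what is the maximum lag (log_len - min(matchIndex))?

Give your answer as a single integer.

Answer: 12

Derivation:
Op 1: append 1 -> log_len=1
Op 2: append 3 -> log_len=4
Op 3: F3 acks idx 1 -> match: F0=0 F1=0 F2=0 F3=1; commitIndex=0
Op 4: F0 acks idx 1 -> match: F0=1 F1=0 F2=0 F3=1; commitIndex=1
Op 5: append 1 -> log_len=5
Op 6: F0 acks idx 5 -> match: F0=5 F1=0 F2=0 F3=1; commitIndex=1
Op 7: F2 acks idx 1 -> match: F0=5 F1=0 F2=1 F3=1; commitIndex=1
Op 8: append 2 -> log_len=7
Op 9: append 2 -> log_len=9
Op 10: F0 acks idx 3 -> match: F0=5 F1=0 F2=1 F3=1; commitIndex=1
Op 11: append 3 -> log_len=12
Op 12: F2 acks idx 12 -> match: F0=5 F1=0 F2=12 F3=1; commitIndex=5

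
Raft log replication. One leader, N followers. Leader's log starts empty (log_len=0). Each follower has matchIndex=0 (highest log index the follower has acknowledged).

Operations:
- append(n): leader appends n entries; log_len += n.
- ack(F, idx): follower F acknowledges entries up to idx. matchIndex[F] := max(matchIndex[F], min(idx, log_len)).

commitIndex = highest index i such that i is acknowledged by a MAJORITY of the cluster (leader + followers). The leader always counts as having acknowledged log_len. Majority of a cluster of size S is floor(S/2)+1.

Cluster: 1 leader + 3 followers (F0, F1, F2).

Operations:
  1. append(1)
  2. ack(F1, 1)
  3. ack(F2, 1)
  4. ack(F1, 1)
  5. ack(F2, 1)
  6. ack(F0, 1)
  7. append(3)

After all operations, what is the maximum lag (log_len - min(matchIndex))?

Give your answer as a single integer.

Op 1: append 1 -> log_len=1
Op 2: F1 acks idx 1 -> match: F0=0 F1=1 F2=0; commitIndex=0
Op 3: F2 acks idx 1 -> match: F0=0 F1=1 F2=1; commitIndex=1
Op 4: F1 acks idx 1 -> match: F0=0 F1=1 F2=1; commitIndex=1
Op 5: F2 acks idx 1 -> match: F0=0 F1=1 F2=1; commitIndex=1
Op 6: F0 acks idx 1 -> match: F0=1 F1=1 F2=1; commitIndex=1
Op 7: append 3 -> log_len=4

Answer: 3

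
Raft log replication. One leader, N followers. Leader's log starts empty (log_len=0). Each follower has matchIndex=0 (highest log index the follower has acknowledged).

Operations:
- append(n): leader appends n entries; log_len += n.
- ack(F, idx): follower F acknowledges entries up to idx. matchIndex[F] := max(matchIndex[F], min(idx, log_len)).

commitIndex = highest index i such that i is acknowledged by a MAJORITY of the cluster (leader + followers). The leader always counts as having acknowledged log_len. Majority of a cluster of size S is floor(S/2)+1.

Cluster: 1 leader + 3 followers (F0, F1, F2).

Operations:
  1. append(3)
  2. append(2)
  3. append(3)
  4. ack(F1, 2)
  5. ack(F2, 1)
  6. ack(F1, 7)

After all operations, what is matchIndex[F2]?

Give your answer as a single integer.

Answer: 1

Derivation:
Op 1: append 3 -> log_len=3
Op 2: append 2 -> log_len=5
Op 3: append 3 -> log_len=8
Op 4: F1 acks idx 2 -> match: F0=0 F1=2 F2=0; commitIndex=0
Op 5: F2 acks idx 1 -> match: F0=0 F1=2 F2=1; commitIndex=1
Op 6: F1 acks idx 7 -> match: F0=0 F1=7 F2=1; commitIndex=1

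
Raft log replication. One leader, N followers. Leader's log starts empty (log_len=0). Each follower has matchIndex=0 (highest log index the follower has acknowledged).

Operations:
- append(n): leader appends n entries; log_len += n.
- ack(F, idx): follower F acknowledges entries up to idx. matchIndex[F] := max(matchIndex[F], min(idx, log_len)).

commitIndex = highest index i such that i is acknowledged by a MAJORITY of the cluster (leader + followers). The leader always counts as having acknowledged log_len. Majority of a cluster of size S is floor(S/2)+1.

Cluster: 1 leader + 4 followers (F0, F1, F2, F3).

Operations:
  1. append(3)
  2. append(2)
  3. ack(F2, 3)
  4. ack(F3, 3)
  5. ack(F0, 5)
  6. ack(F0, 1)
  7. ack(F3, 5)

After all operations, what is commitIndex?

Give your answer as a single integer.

Op 1: append 3 -> log_len=3
Op 2: append 2 -> log_len=5
Op 3: F2 acks idx 3 -> match: F0=0 F1=0 F2=3 F3=0; commitIndex=0
Op 4: F3 acks idx 3 -> match: F0=0 F1=0 F2=3 F3=3; commitIndex=3
Op 5: F0 acks idx 5 -> match: F0=5 F1=0 F2=3 F3=3; commitIndex=3
Op 6: F0 acks idx 1 -> match: F0=5 F1=0 F2=3 F3=3; commitIndex=3
Op 7: F3 acks idx 5 -> match: F0=5 F1=0 F2=3 F3=5; commitIndex=5

Answer: 5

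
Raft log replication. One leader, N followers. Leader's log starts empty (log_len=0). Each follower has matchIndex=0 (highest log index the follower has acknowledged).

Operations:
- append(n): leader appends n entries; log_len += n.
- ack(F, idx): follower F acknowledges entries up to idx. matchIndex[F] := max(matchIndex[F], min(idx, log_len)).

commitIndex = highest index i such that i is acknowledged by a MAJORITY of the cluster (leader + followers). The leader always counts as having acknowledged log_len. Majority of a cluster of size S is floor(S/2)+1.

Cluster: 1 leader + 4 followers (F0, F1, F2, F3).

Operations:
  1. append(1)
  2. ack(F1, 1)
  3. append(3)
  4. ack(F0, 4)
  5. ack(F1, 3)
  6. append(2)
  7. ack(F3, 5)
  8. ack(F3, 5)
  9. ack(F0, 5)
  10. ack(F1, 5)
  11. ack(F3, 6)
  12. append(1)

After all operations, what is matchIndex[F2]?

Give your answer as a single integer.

Answer: 0

Derivation:
Op 1: append 1 -> log_len=1
Op 2: F1 acks idx 1 -> match: F0=0 F1=1 F2=0 F3=0; commitIndex=0
Op 3: append 3 -> log_len=4
Op 4: F0 acks idx 4 -> match: F0=4 F1=1 F2=0 F3=0; commitIndex=1
Op 5: F1 acks idx 3 -> match: F0=4 F1=3 F2=0 F3=0; commitIndex=3
Op 6: append 2 -> log_len=6
Op 7: F3 acks idx 5 -> match: F0=4 F1=3 F2=0 F3=5; commitIndex=4
Op 8: F3 acks idx 5 -> match: F0=4 F1=3 F2=0 F3=5; commitIndex=4
Op 9: F0 acks idx 5 -> match: F0=5 F1=3 F2=0 F3=5; commitIndex=5
Op 10: F1 acks idx 5 -> match: F0=5 F1=5 F2=0 F3=5; commitIndex=5
Op 11: F3 acks idx 6 -> match: F0=5 F1=5 F2=0 F3=6; commitIndex=5
Op 12: append 1 -> log_len=7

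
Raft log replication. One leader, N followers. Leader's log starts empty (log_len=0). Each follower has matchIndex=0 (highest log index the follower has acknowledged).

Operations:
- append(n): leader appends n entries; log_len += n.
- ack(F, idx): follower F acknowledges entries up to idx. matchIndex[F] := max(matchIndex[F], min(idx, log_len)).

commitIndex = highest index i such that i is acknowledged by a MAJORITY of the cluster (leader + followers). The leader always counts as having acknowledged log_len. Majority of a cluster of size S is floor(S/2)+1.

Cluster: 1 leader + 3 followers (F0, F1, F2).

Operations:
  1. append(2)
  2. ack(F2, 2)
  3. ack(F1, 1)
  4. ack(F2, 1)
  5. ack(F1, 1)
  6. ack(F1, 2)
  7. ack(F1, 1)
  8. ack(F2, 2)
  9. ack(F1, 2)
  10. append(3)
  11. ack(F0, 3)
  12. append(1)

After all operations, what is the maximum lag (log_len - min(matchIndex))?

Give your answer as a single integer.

Answer: 4

Derivation:
Op 1: append 2 -> log_len=2
Op 2: F2 acks idx 2 -> match: F0=0 F1=0 F2=2; commitIndex=0
Op 3: F1 acks idx 1 -> match: F0=0 F1=1 F2=2; commitIndex=1
Op 4: F2 acks idx 1 -> match: F0=0 F1=1 F2=2; commitIndex=1
Op 5: F1 acks idx 1 -> match: F0=0 F1=1 F2=2; commitIndex=1
Op 6: F1 acks idx 2 -> match: F0=0 F1=2 F2=2; commitIndex=2
Op 7: F1 acks idx 1 -> match: F0=0 F1=2 F2=2; commitIndex=2
Op 8: F2 acks idx 2 -> match: F0=0 F1=2 F2=2; commitIndex=2
Op 9: F1 acks idx 2 -> match: F0=0 F1=2 F2=2; commitIndex=2
Op 10: append 3 -> log_len=5
Op 11: F0 acks idx 3 -> match: F0=3 F1=2 F2=2; commitIndex=2
Op 12: append 1 -> log_len=6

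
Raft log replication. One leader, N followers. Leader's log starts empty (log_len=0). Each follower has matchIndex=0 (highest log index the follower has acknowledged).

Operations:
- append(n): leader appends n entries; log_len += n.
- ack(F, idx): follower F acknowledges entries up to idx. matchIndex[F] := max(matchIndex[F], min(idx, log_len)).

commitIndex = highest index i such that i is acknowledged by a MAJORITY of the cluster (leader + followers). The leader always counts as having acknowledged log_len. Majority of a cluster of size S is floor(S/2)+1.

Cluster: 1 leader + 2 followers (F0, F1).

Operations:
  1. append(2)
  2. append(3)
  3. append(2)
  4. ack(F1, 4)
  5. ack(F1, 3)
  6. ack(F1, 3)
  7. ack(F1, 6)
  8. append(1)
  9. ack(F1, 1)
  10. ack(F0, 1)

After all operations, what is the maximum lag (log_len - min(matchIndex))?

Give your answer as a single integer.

Op 1: append 2 -> log_len=2
Op 2: append 3 -> log_len=5
Op 3: append 2 -> log_len=7
Op 4: F1 acks idx 4 -> match: F0=0 F1=4; commitIndex=4
Op 5: F1 acks idx 3 -> match: F0=0 F1=4; commitIndex=4
Op 6: F1 acks idx 3 -> match: F0=0 F1=4; commitIndex=4
Op 7: F1 acks idx 6 -> match: F0=0 F1=6; commitIndex=6
Op 8: append 1 -> log_len=8
Op 9: F1 acks idx 1 -> match: F0=0 F1=6; commitIndex=6
Op 10: F0 acks idx 1 -> match: F0=1 F1=6; commitIndex=6

Answer: 7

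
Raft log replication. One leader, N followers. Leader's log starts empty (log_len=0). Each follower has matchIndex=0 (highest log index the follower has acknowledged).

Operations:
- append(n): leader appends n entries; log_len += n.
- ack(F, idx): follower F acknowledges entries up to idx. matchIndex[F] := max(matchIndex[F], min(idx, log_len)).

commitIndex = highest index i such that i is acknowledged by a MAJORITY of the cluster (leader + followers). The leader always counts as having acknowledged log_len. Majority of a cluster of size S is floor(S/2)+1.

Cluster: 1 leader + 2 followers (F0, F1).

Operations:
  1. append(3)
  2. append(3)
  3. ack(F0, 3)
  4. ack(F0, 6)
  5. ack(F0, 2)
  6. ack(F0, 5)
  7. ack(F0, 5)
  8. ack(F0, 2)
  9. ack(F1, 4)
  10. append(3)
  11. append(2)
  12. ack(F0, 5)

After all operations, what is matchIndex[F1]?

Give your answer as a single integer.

Answer: 4

Derivation:
Op 1: append 3 -> log_len=3
Op 2: append 3 -> log_len=6
Op 3: F0 acks idx 3 -> match: F0=3 F1=0; commitIndex=3
Op 4: F0 acks idx 6 -> match: F0=6 F1=0; commitIndex=6
Op 5: F0 acks idx 2 -> match: F0=6 F1=0; commitIndex=6
Op 6: F0 acks idx 5 -> match: F0=6 F1=0; commitIndex=6
Op 7: F0 acks idx 5 -> match: F0=6 F1=0; commitIndex=6
Op 8: F0 acks idx 2 -> match: F0=6 F1=0; commitIndex=6
Op 9: F1 acks idx 4 -> match: F0=6 F1=4; commitIndex=6
Op 10: append 3 -> log_len=9
Op 11: append 2 -> log_len=11
Op 12: F0 acks idx 5 -> match: F0=6 F1=4; commitIndex=6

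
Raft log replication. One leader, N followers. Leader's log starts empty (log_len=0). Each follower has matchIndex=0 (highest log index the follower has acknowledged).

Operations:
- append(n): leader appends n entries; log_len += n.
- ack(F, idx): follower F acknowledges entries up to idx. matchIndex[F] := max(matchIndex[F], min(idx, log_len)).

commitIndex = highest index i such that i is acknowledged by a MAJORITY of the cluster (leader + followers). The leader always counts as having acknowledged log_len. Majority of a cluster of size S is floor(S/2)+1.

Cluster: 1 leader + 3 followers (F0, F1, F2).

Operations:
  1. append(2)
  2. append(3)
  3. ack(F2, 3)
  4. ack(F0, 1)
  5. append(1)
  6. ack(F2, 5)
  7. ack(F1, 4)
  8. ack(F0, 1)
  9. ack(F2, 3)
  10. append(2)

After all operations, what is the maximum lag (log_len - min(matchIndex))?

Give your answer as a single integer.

Answer: 7

Derivation:
Op 1: append 2 -> log_len=2
Op 2: append 3 -> log_len=5
Op 3: F2 acks idx 3 -> match: F0=0 F1=0 F2=3; commitIndex=0
Op 4: F0 acks idx 1 -> match: F0=1 F1=0 F2=3; commitIndex=1
Op 5: append 1 -> log_len=6
Op 6: F2 acks idx 5 -> match: F0=1 F1=0 F2=5; commitIndex=1
Op 7: F1 acks idx 4 -> match: F0=1 F1=4 F2=5; commitIndex=4
Op 8: F0 acks idx 1 -> match: F0=1 F1=4 F2=5; commitIndex=4
Op 9: F2 acks idx 3 -> match: F0=1 F1=4 F2=5; commitIndex=4
Op 10: append 2 -> log_len=8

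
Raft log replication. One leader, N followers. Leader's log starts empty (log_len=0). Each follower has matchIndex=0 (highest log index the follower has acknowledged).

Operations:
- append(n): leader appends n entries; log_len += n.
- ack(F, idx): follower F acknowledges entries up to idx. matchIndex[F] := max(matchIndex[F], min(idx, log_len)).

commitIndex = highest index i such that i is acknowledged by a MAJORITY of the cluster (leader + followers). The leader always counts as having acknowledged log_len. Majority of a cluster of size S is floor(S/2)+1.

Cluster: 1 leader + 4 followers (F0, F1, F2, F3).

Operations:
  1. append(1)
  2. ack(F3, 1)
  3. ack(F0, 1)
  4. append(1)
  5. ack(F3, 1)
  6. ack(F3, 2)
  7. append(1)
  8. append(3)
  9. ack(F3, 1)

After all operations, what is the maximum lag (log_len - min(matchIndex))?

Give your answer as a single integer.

Answer: 6

Derivation:
Op 1: append 1 -> log_len=1
Op 2: F3 acks idx 1 -> match: F0=0 F1=0 F2=0 F3=1; commitIndex=0
Op 3: F0 acks idx 1 -> match: F0=1 F1=0 F2=0 F3=1; commitIndex=1
Op 4: append 1 -> log_len=2
Op 5: F3 acks idx 1 -> match: F0=1 F1=0 F2=0 F3=1; commitIndex=1
Op 6: F3 acks idx 2 -> match: F0=1 F1=0 F2=0 F3=2; commitIndex=1
Op 7: append 1 -> log_len=3
Op 8: append 3 -> log_len=6
Op 9: F3 acks idx 1 -> match: F0=1 F1=0 F2=0 F3=2; commitIndex=1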